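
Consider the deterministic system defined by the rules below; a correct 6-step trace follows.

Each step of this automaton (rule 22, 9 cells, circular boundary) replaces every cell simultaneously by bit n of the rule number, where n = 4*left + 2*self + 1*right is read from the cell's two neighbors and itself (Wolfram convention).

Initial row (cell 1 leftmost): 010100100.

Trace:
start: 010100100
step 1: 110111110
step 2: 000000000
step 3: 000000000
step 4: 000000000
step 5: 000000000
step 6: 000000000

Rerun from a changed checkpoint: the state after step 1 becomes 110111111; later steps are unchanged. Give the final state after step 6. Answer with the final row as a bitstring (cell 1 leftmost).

000000000

state after step 1 := 110111111
step 2: 000000000
step 3: 000000000
step 4: 000000000
step 5: 000000000
step 6: 000000000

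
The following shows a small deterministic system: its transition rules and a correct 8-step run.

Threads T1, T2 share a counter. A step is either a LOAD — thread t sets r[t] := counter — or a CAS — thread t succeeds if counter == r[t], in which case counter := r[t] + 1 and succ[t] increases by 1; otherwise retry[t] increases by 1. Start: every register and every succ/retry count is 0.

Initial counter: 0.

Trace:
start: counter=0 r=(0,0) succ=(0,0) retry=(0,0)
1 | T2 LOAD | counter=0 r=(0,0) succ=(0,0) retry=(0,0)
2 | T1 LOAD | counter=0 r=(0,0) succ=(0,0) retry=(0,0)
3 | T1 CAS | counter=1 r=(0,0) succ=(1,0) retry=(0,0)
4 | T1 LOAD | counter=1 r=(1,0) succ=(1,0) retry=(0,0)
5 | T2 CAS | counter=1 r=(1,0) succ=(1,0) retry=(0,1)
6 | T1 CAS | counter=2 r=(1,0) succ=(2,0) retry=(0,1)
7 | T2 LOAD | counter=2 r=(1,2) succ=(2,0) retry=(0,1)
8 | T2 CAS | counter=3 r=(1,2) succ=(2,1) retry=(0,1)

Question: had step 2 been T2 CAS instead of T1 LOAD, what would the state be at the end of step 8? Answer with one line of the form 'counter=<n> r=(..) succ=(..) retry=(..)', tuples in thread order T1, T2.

counter=3 r=(1,2) succ=(1,2) retry=(1,1)

(re-executing from step 2 with the substitution; state before step 2: counter=0 r=(0,0) succ=(0,0) retry=(0,0))
2 | T2 CAS | counter=1 r=(0,0) succ=(0,1) retry=(0,0)
3 | T1 CAS | counter=1 r=(0,0) succ=(0,1) retry=(1,0)
4 | T1 LOAD | counter=1 r=(1,0) succ=(0,1) retry=(1,0)
5 | T2 CAS | counter=1 r=(1,0) succ=(0,1) retry=(1,1)
6 | T1 CAS | counter=2 r=(1,0) succ=(1,1) retry=(1,1)
7 | T2 LOAD | counter=2 r=(1,2) succ=(1,1) retry=(1,1)
8 | T2 CAS | counter=3 r=(1,2) succ=(1,2) retry=(1,1)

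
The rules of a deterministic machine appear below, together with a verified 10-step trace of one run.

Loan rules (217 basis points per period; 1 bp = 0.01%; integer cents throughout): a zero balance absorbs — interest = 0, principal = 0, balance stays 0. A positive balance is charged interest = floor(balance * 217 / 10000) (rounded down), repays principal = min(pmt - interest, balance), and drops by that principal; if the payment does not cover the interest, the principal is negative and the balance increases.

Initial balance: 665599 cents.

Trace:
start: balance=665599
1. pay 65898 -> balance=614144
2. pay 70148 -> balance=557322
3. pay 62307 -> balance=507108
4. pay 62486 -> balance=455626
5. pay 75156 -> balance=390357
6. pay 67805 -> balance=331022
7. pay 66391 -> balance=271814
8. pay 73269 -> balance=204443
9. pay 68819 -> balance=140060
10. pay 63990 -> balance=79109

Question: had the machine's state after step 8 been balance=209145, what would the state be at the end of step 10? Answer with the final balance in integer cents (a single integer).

84017

state after step 8 := balance=209145
9. pay 68819 -> balance=144864
10. pay 63990 -> balance=84017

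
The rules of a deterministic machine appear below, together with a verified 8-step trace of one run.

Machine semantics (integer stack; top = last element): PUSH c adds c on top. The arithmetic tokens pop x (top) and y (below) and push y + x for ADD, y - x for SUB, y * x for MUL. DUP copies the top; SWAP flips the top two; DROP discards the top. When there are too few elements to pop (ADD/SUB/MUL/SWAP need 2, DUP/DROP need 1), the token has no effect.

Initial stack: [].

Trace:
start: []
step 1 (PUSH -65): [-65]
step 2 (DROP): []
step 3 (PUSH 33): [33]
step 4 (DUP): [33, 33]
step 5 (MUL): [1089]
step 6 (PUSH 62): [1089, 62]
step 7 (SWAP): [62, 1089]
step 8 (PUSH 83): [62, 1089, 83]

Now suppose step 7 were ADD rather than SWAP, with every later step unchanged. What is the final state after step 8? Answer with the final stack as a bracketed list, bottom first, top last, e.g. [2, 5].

[1151, 83]

(re-executing from step 7 with the substitution; state before step 7: [1089, 62])
step 7 (ADD): [1151]
step 8 (PUSH 83): [1151, 83]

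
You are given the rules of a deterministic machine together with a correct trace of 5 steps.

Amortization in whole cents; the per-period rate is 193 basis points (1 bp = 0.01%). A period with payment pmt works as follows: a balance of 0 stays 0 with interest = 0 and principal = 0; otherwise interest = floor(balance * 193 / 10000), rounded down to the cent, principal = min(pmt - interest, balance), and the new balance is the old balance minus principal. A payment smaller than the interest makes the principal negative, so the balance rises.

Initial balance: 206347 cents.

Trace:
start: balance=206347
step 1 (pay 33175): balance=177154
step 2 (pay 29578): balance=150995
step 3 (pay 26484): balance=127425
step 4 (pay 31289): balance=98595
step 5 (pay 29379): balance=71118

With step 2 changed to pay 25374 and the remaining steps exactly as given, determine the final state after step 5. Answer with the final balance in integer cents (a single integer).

(re-executing from step 2 with the substitution; state before step 2: balance=177154)
step 2 (pay 25374): balance=155199
step 3 (pay 26484): balance=131710
step 4 (pay 31289): balance=102963
step 5 (pay 29379): balance=75571

75571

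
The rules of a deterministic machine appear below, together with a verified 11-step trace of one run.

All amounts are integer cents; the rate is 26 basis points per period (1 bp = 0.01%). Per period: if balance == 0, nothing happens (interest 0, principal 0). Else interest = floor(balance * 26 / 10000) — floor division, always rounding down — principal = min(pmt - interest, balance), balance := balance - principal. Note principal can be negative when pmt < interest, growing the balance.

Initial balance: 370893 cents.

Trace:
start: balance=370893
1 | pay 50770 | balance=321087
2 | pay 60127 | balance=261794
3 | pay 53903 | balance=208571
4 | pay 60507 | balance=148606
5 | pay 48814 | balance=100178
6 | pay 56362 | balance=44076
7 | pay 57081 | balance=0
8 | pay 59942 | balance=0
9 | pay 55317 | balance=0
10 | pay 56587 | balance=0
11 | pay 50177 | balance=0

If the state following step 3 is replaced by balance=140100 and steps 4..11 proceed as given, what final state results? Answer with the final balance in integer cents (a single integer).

0

state after step 3 := balance=140100
4 | pay 60507 | balance=79957
5 | pay 48814 | balance=31350
6 | pay 56362 | balance=0
7 | pay 57081 | balance=0
8 | pay 59942 | balance=0
9 | pay 55317 | balance=0
10 | pay 56587 | balance=0
11 | pay 50177 | balance=0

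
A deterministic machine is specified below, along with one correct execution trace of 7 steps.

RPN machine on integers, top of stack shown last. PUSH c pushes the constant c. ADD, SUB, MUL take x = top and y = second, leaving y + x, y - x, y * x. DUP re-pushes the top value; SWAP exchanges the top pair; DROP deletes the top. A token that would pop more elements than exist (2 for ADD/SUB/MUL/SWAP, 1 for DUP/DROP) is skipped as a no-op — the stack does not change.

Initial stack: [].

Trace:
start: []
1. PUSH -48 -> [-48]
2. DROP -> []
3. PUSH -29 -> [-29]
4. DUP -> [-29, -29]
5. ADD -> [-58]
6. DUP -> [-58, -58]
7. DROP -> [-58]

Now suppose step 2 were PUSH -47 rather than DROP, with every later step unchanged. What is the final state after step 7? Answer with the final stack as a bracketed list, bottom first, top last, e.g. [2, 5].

(re-executing from step 2 with the substitution; state before step 2: [-48])
2. PUSH -47 -> [-48, -47]
3. PUSH -29 -> [-48, -47, -29]
4. DUP -> [-48, -47, -29, -29]
5. ADD -> [-48, -47, -58]
6. DUP -> [-48, -47, -58, -58]
7. DROP -> [-48, -47, -58]

[-48, -47, -58]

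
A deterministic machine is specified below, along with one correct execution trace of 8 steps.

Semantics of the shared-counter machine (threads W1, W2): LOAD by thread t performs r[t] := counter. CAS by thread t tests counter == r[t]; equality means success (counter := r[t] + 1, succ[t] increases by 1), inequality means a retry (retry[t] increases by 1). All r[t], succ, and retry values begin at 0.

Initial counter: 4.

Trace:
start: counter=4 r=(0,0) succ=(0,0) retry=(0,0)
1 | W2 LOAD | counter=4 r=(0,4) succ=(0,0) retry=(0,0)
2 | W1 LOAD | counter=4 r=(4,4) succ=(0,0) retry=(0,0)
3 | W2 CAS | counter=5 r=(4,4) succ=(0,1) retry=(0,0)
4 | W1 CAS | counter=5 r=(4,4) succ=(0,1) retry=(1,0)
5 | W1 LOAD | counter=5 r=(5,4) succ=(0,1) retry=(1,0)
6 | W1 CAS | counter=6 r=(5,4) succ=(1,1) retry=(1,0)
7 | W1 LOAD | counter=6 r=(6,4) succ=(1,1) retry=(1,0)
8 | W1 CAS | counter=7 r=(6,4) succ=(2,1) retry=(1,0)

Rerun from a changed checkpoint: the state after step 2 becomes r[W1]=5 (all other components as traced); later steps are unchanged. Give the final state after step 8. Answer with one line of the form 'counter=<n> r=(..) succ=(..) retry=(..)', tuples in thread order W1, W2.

state after step 2 := counter=4 r=(5,4) succ=(0,0) retry=(0,0)
3 | W2 CAS | counter=5 r=(5,4) succ=(0,1) retry=(0,0)
4 | W1 CAS | counter=6 r=(5,4) succ=(1,1) retry=(0,0)
5 | W1 LOAD | counter=6 r=(6,4) succ=(1,1) retry=(0,0)
6 | W1 CAS | counter=7 r=(6,4) succ=(2,1) retry=(0,0)
7 | W1 LOAD | counter=7 r=(7,4) succ=(2,1) retry=(0,0)
8 | W1 CAS | counter=8 r=(7,4) succ=(3,1) retry=(0,0)

counter=8 r=(7,4) succ=(3,1) retry=(0,0)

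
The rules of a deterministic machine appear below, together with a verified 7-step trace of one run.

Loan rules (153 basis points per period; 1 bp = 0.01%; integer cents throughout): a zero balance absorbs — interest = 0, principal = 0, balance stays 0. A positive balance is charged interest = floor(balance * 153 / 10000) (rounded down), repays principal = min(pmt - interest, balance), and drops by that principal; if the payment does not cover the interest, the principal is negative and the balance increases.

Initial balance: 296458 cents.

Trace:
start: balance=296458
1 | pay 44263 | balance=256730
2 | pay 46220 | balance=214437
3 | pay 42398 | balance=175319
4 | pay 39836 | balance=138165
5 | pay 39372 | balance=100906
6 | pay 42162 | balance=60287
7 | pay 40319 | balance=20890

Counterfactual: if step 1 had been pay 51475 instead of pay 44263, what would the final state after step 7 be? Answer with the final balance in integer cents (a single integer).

12991

(re-executing from step 1 with the substitution; state before step 1: balance=296458)
1 | pay 51475 | balance=249518
2 | pay 46220 | balance=207115
3 | pay 42398 | balance=167885
4 | pay 39836 | balance=130617
5 | pay 39372 | balance=93243
6 | pay 42162 | balance=52507
7 | pay 40319 | balance=12991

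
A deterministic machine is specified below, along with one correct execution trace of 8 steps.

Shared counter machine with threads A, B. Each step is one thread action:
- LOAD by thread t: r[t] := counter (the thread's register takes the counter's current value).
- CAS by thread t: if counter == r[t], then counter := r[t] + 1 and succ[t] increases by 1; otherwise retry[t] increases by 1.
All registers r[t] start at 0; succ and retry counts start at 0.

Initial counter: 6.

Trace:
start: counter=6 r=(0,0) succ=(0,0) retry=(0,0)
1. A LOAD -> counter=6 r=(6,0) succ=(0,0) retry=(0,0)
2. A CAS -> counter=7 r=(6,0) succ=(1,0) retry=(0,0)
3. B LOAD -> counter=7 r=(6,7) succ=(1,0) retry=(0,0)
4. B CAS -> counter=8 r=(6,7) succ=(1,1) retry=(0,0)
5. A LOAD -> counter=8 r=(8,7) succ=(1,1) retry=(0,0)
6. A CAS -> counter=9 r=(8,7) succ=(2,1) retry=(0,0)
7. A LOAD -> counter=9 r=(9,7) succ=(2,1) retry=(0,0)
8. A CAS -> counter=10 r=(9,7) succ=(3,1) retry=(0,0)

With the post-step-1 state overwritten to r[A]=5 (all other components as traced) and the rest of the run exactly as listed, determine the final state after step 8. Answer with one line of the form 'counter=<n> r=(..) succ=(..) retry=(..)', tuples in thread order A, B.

counter=9 r=(8,6) succ=(2,1) retry=(1,0)

state after step 1 := counter=6 r=(5,0) succ=(0,0) retry=(0,0)
2. A CAS -> counter=6 r=(5,0) succ=(0,0) retry=(1,0)
3. B LOAD -> counter=6 r=(5,6) succ=(0,0) retry=(1,0)
4. B CAS -> counter=7 r=(5,6) succ=(0,1) retry=(1,0)
5. A LOAD -> counter=7 r=(7,6) succ=(0,1) retry=(1,0)
6. A CAS -> counter=8 r=(7,6) succ=(1,1) retry=(1,0)
7. A LOAD -> counter=8 r=(8,6) succ=(1,1) retry=(1,0)
8. A CAS -> counter=9 r=(8,6) succ=(2,1) retry=(1,0)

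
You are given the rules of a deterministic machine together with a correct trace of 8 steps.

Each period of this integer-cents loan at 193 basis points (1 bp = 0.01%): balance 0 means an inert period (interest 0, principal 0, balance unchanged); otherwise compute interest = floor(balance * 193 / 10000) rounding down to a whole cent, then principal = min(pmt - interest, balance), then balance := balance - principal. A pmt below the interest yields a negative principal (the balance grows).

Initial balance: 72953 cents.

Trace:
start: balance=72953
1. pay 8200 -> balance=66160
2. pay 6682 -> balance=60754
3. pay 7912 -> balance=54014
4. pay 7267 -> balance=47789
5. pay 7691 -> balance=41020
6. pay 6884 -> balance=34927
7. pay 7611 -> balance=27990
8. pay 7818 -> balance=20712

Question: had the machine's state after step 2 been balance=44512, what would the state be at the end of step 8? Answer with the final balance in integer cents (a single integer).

state after step 2 := balance=44512
3. pay 7912 -> balance=37459
4. pay 7267 -> balance=30914
5. pay 7691 -> balance=23819
6. pay 6884 -> balance=17394
7. pay 7611 -> balance=10118
8. pay 7818 -> balance=2495

2495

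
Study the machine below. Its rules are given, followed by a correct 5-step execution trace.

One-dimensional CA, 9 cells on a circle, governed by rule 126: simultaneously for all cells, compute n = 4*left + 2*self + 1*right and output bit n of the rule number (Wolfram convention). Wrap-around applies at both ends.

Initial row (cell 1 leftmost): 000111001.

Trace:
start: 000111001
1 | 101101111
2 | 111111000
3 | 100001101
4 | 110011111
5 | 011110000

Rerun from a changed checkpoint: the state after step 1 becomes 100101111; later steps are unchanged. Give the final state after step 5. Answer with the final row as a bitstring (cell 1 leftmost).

state after step 1 := 100101111
2 | 111111000
3 | 100001101
4 | 110011111
5 | 011110000

011110000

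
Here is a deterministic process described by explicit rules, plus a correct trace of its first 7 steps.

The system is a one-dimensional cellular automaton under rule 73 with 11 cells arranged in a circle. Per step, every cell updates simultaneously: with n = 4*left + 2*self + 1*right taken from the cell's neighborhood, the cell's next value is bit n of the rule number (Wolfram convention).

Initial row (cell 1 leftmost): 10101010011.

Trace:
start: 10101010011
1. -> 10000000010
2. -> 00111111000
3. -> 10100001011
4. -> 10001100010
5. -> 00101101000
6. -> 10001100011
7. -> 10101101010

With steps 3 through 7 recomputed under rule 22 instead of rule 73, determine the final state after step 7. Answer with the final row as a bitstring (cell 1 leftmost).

(re-executing steps 3..7 under rule 22; state before step 3: 00111111000)
3. -> 01000000100
4. -> 11100001110
5. -> 00010010000
6. -> 00111111000
7. -> 01000000100

01000000100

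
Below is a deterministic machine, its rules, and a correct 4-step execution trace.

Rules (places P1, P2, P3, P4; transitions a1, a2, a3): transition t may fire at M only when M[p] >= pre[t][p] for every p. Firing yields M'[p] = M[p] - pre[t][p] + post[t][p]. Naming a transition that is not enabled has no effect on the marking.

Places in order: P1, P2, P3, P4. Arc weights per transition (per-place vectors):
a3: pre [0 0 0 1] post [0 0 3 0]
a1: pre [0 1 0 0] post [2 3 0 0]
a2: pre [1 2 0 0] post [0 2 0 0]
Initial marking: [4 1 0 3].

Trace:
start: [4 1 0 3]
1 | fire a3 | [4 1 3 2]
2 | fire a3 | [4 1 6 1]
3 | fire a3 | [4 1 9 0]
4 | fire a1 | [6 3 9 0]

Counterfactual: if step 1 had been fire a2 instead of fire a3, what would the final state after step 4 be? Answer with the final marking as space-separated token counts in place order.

(re-executing from step 1 with the substitution; state before step 1: [4 1 0 3])
1 | fire a2 | [4 1 0 3]
2 | fire a3 | [4 1 3 2]
3 | fire a3 | [4 1 6 1]
4 | fire a1 | [6 3 6 1]

6 3 6 1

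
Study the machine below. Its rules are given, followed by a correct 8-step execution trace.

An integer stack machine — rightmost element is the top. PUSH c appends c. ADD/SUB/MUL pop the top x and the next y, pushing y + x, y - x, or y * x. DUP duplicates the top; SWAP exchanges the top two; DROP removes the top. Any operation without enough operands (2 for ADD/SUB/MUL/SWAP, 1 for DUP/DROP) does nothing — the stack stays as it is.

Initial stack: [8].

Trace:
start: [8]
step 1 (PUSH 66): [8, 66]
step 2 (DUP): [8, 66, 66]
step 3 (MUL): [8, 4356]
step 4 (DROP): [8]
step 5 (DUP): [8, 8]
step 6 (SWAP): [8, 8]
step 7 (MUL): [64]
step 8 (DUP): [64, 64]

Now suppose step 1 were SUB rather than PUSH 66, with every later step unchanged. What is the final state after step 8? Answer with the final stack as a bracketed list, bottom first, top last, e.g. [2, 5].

[]

(re-executing from step 1 with the substitution; state before step 1: [8])
step 1 (SUB): [8]
step 2 (DUP): [8, 8]
step 3 (MUL): [64]
step 4 (DROP): []
step 5 (DUP): []
step 6 (SWAP): []
step 7 (MUL): []
step 8 (DUP): []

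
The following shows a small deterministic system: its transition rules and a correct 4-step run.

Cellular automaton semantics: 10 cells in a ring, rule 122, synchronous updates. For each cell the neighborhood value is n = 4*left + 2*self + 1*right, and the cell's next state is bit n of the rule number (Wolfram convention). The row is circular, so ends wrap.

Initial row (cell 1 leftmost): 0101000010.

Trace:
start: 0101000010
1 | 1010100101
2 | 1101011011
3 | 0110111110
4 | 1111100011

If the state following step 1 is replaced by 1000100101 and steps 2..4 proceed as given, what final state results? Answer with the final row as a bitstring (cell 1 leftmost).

1111100011

state after step 1 := 1000100101
2 | 1101011011
3 | 0110111110
4 | 1111100011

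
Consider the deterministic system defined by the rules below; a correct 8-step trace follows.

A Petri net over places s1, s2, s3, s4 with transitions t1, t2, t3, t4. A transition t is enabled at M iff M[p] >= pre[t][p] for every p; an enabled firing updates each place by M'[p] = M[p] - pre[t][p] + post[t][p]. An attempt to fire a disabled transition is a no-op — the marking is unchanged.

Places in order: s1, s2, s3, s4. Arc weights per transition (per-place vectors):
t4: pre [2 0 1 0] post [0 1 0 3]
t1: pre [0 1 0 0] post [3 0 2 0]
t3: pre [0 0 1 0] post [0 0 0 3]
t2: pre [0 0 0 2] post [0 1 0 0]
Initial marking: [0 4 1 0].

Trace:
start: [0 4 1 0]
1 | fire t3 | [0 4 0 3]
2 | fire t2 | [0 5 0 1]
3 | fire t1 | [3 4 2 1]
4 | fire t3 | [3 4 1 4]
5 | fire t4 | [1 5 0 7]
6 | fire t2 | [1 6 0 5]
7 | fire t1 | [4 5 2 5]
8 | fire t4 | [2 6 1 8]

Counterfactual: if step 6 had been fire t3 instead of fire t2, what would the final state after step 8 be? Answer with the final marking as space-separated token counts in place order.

(re-executing from step 6 with the substitution; state before step 6: [1 5 0 7])
6 | fire t3 | [1 5 0 7]
7 | fire t1 | [4 4 2 7]
8 | fire t4 | [2 5 1 10]

2 5 1 10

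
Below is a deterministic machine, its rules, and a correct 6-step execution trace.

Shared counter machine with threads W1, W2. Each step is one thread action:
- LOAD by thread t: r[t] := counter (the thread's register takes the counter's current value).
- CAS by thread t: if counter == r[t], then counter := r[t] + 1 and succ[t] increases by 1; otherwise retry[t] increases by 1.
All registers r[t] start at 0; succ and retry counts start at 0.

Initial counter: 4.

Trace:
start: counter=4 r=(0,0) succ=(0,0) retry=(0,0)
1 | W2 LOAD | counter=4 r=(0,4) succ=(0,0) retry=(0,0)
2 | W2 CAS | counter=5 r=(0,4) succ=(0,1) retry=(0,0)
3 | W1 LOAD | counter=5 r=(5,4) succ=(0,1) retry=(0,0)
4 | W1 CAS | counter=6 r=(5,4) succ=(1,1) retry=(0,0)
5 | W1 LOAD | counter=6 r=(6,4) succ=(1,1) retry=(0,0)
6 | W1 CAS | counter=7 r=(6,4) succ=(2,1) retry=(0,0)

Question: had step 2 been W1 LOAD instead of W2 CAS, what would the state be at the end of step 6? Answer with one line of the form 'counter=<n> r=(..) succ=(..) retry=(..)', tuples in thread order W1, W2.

(re-executing from step 2 with the substitution; state before step 2: counter=4 r=(0,4) succ=(0,0) retry=(0,0))
2 | W1 LOAD | counter=4 r=(4,4) succ=(0,0) retry=(0,0)
3 | W1 LOAD | counter=4 r=(4,4) succ=(0,0) retry=(0,0)
4 | W1 CAS | counter=5 r=(4,4) succ=(1,0) retry=(0,0)
5 | W1 LOAD | counter=5 r=(5,4) succ=(1,0) retry=(0,0)
6 | W1 CAS | counter=6 r=(5,4) succ=(2,0) retry=(0,0)

counter=6 r=(5,4) succ=(2,0) retry=(0,0)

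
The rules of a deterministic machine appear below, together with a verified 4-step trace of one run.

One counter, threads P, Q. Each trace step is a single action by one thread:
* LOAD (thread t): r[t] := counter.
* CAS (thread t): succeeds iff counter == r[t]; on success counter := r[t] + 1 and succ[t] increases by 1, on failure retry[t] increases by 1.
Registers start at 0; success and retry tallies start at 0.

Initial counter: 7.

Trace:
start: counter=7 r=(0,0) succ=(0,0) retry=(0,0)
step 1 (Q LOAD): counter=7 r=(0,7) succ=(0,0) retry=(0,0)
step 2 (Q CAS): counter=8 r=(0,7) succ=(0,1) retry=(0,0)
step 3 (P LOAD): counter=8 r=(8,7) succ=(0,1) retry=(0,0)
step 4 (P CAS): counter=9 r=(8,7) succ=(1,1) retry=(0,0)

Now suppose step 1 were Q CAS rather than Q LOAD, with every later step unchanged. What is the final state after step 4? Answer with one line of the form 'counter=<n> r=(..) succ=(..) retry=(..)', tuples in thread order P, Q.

counter=8 r=(7,0) succ=(1,0) retry=(0,2)

(re-executing from step 1 with the substitution; state before step 1: counter=7 r=(0,0) succ=(0,0) retry=(0,0))
step 1 (Q CAS): counter=7 r=(0,0) succ=(0,0) retry=(0,1)
step 2 (Q CAS): counter=7 r=(0,0) succ=(0,0) retry=(0,2)
step 3 (P LOAD): counter=7 r=(7,0) succ=(0,0) retry=(0,2)
step 4 (P CAS): counter=8 r=(7,0) succ=(1,0) retry=(0,2)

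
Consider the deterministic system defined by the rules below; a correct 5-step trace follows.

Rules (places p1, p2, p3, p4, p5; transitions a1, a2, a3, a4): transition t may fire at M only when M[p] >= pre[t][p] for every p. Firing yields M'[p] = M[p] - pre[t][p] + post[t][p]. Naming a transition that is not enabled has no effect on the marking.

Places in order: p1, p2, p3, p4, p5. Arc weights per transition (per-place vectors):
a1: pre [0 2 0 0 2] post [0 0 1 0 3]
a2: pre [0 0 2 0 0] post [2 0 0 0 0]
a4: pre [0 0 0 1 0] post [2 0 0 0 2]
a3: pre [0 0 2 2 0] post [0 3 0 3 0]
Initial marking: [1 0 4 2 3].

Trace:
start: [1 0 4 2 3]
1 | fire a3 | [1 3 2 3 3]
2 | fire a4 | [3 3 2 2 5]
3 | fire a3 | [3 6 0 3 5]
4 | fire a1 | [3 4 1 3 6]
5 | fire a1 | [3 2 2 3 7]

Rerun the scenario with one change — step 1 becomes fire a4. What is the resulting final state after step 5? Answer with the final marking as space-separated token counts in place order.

5 0 4 0 7

(re-executing from step 1 with the substitution; state before step 1: [1 0 4 2 3])
1 | fire a4 | [3 0 4 1 5]
2 | fire a4 | [5 0 4 0 7]
3 | fire a3 | [5 0 4 0 7]
4 | fire a1 | [5 0 4 0 7]
5 | fire a1 | [5 0 4 0 7]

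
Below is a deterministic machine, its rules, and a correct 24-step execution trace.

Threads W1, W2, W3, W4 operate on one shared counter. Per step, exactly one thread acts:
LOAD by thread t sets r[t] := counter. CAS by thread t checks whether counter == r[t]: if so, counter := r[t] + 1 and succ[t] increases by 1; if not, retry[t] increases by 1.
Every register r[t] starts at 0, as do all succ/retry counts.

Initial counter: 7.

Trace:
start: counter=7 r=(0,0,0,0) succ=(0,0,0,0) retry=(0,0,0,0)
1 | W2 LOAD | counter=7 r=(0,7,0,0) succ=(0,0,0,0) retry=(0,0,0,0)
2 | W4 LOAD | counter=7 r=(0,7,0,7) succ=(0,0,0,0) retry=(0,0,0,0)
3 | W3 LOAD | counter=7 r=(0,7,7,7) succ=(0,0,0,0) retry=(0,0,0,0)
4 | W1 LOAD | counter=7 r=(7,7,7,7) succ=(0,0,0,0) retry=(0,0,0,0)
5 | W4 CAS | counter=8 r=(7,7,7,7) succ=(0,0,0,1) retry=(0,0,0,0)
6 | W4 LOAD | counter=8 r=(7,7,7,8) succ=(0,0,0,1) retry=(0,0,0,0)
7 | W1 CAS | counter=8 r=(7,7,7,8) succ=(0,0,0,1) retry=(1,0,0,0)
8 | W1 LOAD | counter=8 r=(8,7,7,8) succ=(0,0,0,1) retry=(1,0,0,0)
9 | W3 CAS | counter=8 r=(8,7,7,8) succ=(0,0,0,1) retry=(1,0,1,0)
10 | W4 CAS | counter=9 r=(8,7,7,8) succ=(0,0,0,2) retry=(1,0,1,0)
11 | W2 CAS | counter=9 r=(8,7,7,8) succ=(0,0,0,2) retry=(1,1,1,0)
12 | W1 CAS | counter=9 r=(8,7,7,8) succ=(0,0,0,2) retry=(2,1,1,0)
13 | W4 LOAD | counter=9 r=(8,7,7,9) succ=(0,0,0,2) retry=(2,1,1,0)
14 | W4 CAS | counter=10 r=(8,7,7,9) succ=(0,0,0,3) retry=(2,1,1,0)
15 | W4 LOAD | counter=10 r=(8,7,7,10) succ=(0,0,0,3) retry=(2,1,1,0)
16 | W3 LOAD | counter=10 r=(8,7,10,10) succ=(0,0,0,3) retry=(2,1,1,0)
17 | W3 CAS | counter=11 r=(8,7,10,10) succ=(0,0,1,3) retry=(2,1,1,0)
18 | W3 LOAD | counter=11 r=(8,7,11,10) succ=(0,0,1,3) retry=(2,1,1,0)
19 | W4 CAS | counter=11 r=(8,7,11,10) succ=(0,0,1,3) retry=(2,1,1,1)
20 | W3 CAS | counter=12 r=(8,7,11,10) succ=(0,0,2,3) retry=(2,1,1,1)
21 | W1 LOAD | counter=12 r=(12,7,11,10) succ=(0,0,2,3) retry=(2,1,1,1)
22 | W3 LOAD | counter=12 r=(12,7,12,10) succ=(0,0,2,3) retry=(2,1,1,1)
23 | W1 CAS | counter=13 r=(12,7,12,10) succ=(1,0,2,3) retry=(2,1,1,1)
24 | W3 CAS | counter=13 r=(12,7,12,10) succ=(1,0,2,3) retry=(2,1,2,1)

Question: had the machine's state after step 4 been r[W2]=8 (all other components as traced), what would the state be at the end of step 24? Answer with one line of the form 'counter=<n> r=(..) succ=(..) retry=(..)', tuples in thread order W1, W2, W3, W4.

counter=13 r=(12,8,12,10) succ=(1,0,2,3) retry=(2,1,2,1)

state after step 4 := counter=7 r=(7,8,7,7) succ=(0,0,0,0) retry=(0,0,0,0)
5 | W4 CAS | counter=8 r=(7,8,7,7) succ=(0,0,0,1) retry=(0,0,0,0)
6 | W4 LOAD | counter=8 r=(7,8,7,8) succ=(0,0,0,1) retry=(0,0,0,0)
7 | W1 CAS | counter=8 r=(7,8,7,8) succ=(0,0,0,1) retry=(1,0,0,0)
8 | W1 LOAD | counter=8 r=(8,8,7,8) succ=(0,0,0,1) retry=(1,0,0,0)
9 | W3 CAS | counter=8 r=(8,8,7,8) succ=(0,0,0,1) retry=(1,0,1,0)
10 | W4 CAS | counter=9 r=(8,8,7,8) succ=(0,0,0,2) retry=(1,0,1,0)
11 | W2 CAS | counter=9 r=(8,8,7,8) succ=(0,0,0,2) retry=(1,1,1,0)
12 | W1 CAS | counter=9 r=(8,8,7,8) succ=(0,0,0,2) retry=(2,1,1,0)
13 | W4 LOAD | counter=9 r=(8,8,7,9) succ=(0,0,0,2) retry=(2,1,1,0)
14 | W4 CAS | counter=10 r=(8,8,7,9) succ=(0,0,0,3) retry=(2,1,1,0)
15 | W4 LOAD | counter=10 r=(8,8,7,10) succ=(0,0,0,3) retry=(2,1,1,0)
16 | W3 LOAD | counter=10 r=(8,8,10,10) succ=(0,0,0,3) retry=(2,1,1,0)
17 | W3 CAS | counter=11 r=(8,8,10,10) succ=(0,0,1,3) retry=(2,1,1,0)
18 | W3 LOAD | counter=11 r=(8,8,11,10) succ=(0,0,1,3) retry=(2,1,1,0)
19 | W4 CAS | counter=11 r=(8,8,11,10) succ=(0,0,1,3) retry=(2,1,1,1)
20 | W3 CAS | counter=12 r=(8,8,11,10) succ=(0,0,2,3) retry=(2,1,1,1)
21 | W1 LOAD | counter=12 r=(12,8,11,10) succ=(0,0,2,3) retry=(2,1,1,1)
22 | W3 LOAD | counter=12 r=(12,8,12,10) succ=(0,0,2,3) retry=(2,1,1,1)
23 | W1 CAS | counter=13 r=(12,8,12,10) succ=(1,0,2,3) retry=(2,1,1,1)
24 | W3 CAS | counter=13 r=(12,8,12,10) succ=(1,0,2,3) retry=(2,1,2,1)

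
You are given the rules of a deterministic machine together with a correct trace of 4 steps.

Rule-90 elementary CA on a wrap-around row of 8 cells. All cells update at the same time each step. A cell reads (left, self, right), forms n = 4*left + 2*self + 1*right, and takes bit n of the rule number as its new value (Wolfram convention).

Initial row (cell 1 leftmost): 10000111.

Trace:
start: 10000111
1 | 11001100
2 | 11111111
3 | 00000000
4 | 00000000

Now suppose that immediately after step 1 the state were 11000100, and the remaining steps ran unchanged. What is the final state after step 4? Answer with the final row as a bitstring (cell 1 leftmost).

state after step 1 := 11000100
2 | 11101011
3 | 00100010
4 | 01010101

01010101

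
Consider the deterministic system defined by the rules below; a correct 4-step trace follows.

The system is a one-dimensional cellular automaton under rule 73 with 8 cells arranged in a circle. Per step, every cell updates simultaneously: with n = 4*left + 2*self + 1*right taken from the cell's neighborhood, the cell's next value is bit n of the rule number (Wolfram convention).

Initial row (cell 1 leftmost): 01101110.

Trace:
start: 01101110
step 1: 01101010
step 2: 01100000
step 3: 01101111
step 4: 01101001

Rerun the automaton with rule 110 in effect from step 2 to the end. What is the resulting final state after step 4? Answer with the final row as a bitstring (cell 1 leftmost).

10000110

(re-executing steps 2..4 under rule 110; state before step 2: 01101010)
step 2: 11111110
step 3: 10000011
step 4: 10000110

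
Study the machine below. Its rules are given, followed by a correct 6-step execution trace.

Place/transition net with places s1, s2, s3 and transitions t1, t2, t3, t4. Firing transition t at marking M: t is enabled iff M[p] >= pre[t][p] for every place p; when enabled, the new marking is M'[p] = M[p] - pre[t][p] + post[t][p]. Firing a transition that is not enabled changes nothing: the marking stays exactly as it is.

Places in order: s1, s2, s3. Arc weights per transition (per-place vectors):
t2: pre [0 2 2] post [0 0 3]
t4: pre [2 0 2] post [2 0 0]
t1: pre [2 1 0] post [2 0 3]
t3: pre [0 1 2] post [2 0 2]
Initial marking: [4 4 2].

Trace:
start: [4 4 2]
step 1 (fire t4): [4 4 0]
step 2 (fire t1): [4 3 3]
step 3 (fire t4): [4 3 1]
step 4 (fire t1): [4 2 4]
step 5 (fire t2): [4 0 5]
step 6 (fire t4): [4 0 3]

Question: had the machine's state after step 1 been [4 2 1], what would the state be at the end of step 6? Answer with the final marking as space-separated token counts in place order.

state after step 1 := [4 2 1]
step 2 (fire t1): [4 1 4]
step 3 (fire t4): [4 1 2]
step 4 (fire t1): [4 0 5]
step 5 (fire t2): [4 0 5]
step 6 (fire t4): [4 0 3]

4 0 3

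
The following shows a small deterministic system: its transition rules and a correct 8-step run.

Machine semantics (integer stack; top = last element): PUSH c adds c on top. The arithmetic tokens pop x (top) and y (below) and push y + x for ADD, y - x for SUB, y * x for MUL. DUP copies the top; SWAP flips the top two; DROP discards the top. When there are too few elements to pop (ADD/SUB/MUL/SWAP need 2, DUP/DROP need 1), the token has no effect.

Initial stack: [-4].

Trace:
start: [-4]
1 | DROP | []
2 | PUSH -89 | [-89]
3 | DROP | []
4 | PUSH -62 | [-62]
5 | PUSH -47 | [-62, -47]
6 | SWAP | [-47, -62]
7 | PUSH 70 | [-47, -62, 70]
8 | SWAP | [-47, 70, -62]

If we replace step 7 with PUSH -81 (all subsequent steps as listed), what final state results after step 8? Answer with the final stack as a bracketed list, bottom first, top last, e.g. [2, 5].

(re-executing from step 7 with the substitution; state before step 7: [-47, -62])
7 | PUSH -81 | [-47, -62, -81]
8 | SWAP | [-47, -81, -62]

[-47, -81, -62]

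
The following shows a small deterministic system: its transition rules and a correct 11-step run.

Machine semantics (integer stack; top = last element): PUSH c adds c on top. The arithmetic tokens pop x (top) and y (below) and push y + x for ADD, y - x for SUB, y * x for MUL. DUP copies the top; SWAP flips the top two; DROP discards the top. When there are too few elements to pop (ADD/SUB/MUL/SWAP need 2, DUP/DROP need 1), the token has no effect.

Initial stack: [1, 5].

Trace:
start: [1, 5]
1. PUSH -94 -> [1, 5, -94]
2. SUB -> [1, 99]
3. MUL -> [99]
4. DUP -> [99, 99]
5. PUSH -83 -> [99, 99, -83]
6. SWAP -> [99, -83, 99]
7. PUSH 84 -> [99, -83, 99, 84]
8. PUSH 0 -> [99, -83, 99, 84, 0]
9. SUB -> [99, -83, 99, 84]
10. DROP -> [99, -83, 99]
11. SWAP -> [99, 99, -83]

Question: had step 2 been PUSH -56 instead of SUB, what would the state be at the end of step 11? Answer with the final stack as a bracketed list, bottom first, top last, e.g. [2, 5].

(re-executing from step 2 with the substitution; state before step 2: [1, 5, -94])
2. PUSH -56 -> [1, 5, -94, -56]
3. MUL -> [1, 5, 5264]
4. DUP -> [1, 5, 5264, 5264]
5. PUSH -83 -> [1, 5, 5264, 5264, -83]
6. SWAP -> [1, 5, 5264, -83, 5264]
7. PUSH 84 -> [1, 5, 5264, -83, 5264, 84]
8. PUSH 0 -> [1, 5, 5264, -83, 5264, 84, 0]
9. SUB -> [1, 5, 5264, -83, 5264, 84]
10. DROP -> [1, 5, 5264, -83, 5264]
11. SWAP -> [1, 5, 5264, 5264, -83]

[1, 5, 5264, 5264, -83]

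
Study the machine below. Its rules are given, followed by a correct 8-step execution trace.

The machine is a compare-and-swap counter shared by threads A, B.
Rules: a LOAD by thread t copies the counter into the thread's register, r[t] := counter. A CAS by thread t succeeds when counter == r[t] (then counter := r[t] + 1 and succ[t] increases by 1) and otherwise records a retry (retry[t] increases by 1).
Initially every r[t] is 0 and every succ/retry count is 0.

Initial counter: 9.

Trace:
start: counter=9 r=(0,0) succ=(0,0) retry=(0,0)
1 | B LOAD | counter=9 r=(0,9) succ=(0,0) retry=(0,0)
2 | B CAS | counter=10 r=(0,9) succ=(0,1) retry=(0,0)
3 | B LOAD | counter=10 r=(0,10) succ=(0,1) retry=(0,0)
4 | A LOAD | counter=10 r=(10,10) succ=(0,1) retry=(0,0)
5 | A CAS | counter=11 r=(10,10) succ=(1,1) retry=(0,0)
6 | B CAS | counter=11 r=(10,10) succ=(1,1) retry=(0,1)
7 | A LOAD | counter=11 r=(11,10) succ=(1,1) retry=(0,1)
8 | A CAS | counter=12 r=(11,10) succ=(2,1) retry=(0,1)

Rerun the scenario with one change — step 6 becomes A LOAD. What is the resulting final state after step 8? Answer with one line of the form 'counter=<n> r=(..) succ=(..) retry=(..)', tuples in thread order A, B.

counter=12 r=(11,10) succ=(2,1) retry=(0,0)

(re-executing from step 6 with the substitution; state before step 6: counter=11 r=(10,10) succ=(1,1) retry=(0,0))
6 | A LOAD | counter=11 r=(11,10) succ=(1,1) retry=(0,0)
7 | A LOAD | counter=11 r=(11,10) succ=(1,1) retry=(0,0)
8 | A CAS | counter=12 r=(11,10) succ=(2,1) retry=(0,0)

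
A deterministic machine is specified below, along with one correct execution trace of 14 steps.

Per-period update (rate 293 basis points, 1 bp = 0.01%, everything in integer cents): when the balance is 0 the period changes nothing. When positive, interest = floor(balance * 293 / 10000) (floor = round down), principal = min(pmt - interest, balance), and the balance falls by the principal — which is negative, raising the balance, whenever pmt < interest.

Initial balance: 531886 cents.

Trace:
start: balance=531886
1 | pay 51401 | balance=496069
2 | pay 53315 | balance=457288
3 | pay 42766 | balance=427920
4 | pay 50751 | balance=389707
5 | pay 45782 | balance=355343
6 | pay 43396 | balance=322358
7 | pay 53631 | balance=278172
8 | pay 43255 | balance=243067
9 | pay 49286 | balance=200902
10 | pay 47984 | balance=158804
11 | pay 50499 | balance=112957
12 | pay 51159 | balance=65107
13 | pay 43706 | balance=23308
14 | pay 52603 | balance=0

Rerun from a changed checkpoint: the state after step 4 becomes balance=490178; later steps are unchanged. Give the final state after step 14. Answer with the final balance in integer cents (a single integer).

state after step 4 := balance=490178
5 | pay 45782 | balance=458758
6 | pay 43396 | balance=428803
7 | pay 53631 | balance=387735
8 | pay 43255 | balance=355840
9 | pay 49286 | balance=316980
10 | pay 47984 | balance=278283
11 | pay 50499 | balance=235937
12 | pay 51159 | balance=191690
13 | pay 43706 | balance=153600
14 | pay 52603 | balance=105497

105497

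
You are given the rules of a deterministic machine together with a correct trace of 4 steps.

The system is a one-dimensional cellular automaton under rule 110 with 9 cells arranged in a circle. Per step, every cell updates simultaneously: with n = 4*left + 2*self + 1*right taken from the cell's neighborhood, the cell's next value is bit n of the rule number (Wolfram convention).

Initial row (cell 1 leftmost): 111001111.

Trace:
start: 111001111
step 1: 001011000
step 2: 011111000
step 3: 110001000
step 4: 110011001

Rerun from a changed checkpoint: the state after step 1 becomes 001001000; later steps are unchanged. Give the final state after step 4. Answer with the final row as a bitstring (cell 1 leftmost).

100001001

state after step 1 := 001001000
step 2: 011011000
step 3: 111111000
step 4: 100001001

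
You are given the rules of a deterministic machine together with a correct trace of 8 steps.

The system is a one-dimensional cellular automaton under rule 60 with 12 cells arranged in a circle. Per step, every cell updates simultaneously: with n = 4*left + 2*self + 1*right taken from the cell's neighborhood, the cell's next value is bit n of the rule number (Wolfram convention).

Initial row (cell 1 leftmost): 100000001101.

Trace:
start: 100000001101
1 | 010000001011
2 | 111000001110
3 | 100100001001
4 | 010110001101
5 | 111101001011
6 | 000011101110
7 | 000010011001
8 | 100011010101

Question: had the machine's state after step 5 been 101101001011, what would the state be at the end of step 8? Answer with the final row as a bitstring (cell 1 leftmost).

state after step 5 := 101101001011
6 | 011011101110
7 | 010110011001
8 | 111101010101

111101010101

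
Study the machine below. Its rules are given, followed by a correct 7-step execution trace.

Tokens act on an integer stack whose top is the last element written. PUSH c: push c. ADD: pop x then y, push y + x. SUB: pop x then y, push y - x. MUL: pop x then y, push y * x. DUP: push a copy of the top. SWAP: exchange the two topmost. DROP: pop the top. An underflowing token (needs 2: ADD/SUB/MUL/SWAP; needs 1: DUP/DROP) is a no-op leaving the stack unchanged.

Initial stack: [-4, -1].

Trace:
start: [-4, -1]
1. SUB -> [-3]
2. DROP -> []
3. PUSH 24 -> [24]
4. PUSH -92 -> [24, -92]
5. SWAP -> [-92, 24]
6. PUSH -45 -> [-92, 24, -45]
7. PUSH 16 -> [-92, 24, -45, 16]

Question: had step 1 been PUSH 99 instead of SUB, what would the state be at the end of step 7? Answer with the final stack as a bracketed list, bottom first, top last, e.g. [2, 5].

(re-executing from step 1 with the substitution; state before step 1: [-4, -1])
1. PUSH 99 -> [-4, -1, 99]
2. DROP -> [-4, -1]
3. PUSH 24 -> [-4, -1, 24]
4. PUSH -92 -> [-4, -1, 24, -92]
5. SWAP -> [-4, -1, -92, 24]
6. PUSH -45 -> [-4, -1, -92, 24, -45]
7. PUSH 16 -> [-4, -1, -92, 24, -45, 16]

[-4, -1, -92, 24, -45, 16]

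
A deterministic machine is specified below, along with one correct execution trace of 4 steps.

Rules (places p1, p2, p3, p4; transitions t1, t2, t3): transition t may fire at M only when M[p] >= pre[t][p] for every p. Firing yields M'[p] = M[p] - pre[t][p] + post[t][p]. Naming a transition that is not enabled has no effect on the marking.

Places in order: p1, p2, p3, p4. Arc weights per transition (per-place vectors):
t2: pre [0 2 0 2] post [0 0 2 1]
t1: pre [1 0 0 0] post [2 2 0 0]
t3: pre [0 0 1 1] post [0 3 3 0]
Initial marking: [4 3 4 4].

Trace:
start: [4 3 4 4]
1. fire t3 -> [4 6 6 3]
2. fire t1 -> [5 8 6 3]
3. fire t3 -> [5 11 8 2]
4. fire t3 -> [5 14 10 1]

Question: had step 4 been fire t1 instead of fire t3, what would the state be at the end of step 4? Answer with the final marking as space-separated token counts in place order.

(re-executing from step 4 with the substitution; state before step 4: [5 11 8 2])
4. fire t1 -> [6 13 8 2]

6 13 8 2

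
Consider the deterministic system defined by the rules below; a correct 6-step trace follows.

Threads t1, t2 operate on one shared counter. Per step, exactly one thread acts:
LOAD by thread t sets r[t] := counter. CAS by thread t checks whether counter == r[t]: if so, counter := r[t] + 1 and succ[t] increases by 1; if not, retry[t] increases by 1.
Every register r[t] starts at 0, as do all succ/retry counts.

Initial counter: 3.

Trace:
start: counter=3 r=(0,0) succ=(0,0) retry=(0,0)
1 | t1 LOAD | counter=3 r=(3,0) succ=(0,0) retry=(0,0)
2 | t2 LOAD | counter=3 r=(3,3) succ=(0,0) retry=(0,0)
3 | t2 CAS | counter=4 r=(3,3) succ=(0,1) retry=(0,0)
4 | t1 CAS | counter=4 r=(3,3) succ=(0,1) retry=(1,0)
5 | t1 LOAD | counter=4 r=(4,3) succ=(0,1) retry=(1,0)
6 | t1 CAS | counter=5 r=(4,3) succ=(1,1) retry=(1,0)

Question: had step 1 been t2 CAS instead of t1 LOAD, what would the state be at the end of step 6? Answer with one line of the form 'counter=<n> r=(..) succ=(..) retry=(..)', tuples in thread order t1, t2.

counter=5 r=(4,3) succ=(1,1) retry=(1,1)

(re-executing from step 1 with the substitution; state before step 1: counter=3 r=(0,0) succ=(0,0) retry=(0,0))
1 | t2 CAS | counter=3 r=(0,0) succ=(0,0) retry=(0,1)
2 | t2 LOAD | counter=3 r=(0,3) succ=(0,0) retry=(0,1)
3 | t2 CAS | counter=4 r=(0,3) succ=(0,1) retry=(0,1)
4 | t1 CAS | counter=4 r=(0,3) succ=(0,1) retry=(1,1)
5 | t1 LOAD | counter=4 r=(4,3) succ=(0,1) retry=(1,1)
6 | t1 CAS | counter=5 r=(4,3) succ=(1,1) retry=(1,1)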